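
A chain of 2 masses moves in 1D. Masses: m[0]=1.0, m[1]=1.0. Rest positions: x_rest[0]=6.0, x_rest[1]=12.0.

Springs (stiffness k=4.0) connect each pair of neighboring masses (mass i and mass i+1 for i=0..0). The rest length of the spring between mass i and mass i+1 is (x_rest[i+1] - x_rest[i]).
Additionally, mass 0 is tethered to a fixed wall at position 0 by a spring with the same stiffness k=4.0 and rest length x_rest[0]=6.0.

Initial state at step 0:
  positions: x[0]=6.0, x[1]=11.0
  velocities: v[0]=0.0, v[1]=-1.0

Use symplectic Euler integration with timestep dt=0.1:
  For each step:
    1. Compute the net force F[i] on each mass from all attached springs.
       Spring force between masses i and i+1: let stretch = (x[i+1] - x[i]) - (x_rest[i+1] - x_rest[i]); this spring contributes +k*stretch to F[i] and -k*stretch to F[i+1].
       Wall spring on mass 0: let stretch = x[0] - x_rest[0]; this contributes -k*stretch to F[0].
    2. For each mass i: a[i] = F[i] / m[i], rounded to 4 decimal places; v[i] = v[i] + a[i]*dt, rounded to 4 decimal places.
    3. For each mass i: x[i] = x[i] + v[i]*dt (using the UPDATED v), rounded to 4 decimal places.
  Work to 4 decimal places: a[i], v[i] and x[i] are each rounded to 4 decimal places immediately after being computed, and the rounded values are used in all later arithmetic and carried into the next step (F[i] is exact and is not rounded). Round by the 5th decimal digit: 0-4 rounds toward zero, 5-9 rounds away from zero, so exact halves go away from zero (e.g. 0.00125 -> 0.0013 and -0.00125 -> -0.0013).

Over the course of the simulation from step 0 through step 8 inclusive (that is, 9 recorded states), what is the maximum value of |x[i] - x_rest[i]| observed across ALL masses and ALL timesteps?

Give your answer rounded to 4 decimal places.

Answer: 1.0792

Derivation:
Step 0: x=[6.0000 11.0000] v=[0.0000 -1.0000]
Step 1: x=[5.9600 10.9400] v=[-0.4000 -0.6000]
Step 2: x=[5.8808 10.9208] v=[-0.7920 -0.1920]
Step 3: x=[5.7680 10.9400] v=[-1.1283 0.1920]
Step 4: x=[5.6313 10.9923] v=[-1.3667 0.5232]
Step 5: x=[5.4838 11.0702] v=[-1.4748 0.7788]
Step 6: x=[5.3404 11.1646] v=[-1.4338 0.9442]
Step 7: x=[5.2164 11.2661] v=[-1.2403 1.0145]
Step 8: x=[5.1257 11.3656] v=[-0.9070 0.9946]
Max displacement = 1.0792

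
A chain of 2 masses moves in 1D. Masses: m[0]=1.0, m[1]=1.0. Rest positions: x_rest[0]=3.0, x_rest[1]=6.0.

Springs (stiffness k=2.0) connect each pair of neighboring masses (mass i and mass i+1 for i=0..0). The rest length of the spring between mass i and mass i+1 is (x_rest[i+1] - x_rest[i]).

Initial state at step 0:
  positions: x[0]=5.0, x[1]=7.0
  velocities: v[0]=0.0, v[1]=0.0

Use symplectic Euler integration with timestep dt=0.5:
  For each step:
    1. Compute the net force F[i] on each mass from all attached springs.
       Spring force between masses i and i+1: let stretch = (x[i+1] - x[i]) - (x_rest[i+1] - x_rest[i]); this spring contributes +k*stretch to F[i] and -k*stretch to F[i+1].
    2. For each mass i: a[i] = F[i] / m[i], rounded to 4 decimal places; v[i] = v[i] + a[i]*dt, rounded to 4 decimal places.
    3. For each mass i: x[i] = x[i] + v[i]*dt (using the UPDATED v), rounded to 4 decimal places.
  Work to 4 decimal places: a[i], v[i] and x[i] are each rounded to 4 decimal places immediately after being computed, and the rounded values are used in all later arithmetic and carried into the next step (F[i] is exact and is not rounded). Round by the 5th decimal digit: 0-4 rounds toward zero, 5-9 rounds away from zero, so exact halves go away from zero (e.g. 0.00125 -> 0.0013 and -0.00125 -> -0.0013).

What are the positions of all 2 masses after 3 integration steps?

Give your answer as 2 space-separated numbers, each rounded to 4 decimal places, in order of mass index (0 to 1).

Answer: 4.0000 8.0000

Derivation:
Step 0: x=[5.0000 7.0000] v=[0.0000 0.0000]
Step 1: x=[4.5000 7.5000] v=[-1.0000 1.0000]
Step 2: x=[4.0000 8.0000] v=[-1.0000 1.0000]
Step 3: x=[4.0000 8.0000] v=[0.0000 0.0000]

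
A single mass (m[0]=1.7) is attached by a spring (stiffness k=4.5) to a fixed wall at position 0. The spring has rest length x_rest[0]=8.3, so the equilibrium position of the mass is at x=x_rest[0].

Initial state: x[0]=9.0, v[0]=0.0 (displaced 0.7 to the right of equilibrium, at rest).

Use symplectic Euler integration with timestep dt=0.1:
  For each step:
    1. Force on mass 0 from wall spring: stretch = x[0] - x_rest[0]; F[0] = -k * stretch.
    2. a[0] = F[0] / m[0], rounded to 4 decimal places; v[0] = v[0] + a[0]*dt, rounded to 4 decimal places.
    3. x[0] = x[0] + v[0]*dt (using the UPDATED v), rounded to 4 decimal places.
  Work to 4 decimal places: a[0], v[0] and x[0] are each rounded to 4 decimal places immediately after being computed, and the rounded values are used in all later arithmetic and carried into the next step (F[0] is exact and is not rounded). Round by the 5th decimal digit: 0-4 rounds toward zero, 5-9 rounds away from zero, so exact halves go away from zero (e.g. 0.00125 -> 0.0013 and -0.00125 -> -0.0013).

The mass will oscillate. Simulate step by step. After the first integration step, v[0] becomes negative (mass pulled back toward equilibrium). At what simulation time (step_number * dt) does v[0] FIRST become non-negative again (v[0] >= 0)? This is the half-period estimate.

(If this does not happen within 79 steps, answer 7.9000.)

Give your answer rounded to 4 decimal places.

Answer: 2.0000

Derivation:
Step 0: x=[9.0000] v=[0.0000]
Step 1: x=[8.9815] v=[-0.1853]
Step 2: x=[8.9449] v=[-0.3657]
Step 3: x=[8.8913] v=[-0.5364]
Step 4: x=[8.8220] v=[-0.6929]
Step 5: x=[8.7389] v=[-0.8311]
Step 6: x=[8.6442] v=[-0.9473]
Step 7: x=[8.5404] v=[-1.0384]
Step 8: x=[8.4302] v=[-1.1020]
Step 9: x=[8.3166] v=[-1.1365]
Step 10: x=[8.2025] v=[-1.1409]
Step 11: x=[8.0910] v=[-1.1151]
Step 12: x=[7.9850] v=[-1.0598]
Step 13: x=[7.8874] v=[-0.9764]
Step 14: x=[7.8007] v=[-0.8672]
Step 15: x=[7.7272] v=[-0.7350]
Step 16: x=[7.6689] v=[-0.5834]
Step 17: x=[7.6273] v=[-0.4163]
Step 18: x=[7.6035] v=[-0.2382]
Step 19: x=[7.5981] v=[-0.0538]
Step 20: x=[7.6113] v=[0.1320]
First v>=0 after going negative at step 20, time=2.0000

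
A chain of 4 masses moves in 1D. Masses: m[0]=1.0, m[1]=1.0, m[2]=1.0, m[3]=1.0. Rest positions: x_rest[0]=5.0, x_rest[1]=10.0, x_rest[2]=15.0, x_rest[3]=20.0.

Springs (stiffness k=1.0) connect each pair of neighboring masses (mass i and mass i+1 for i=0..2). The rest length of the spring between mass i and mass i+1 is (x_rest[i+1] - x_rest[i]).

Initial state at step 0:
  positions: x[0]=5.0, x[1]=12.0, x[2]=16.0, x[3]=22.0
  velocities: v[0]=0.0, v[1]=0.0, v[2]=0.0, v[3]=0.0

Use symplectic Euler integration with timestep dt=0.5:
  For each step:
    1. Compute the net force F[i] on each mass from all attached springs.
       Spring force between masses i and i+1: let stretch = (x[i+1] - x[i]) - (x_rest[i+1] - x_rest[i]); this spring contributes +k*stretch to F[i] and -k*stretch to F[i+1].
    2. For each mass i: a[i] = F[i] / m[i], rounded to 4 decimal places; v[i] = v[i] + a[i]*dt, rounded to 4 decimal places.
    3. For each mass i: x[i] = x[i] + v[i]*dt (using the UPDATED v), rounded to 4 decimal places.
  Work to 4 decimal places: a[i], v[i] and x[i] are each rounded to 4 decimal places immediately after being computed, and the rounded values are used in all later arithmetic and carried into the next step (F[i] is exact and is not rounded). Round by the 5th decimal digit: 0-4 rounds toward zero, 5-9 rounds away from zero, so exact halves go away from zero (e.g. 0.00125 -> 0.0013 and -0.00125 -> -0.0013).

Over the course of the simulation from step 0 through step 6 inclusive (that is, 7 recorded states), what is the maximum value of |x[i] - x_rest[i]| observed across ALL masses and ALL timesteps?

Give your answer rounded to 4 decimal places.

Step 0: x=[5.0000 12.0000 16.0000 22.0000] v=[0.0000 0.0000 0.0000 0.0000]
Step 1: x=[5.5000 11.2500 16.5000 21.7500] v=[1.0000 -1.5000 1.0000 -0.5000]
Step 2: x=[6.1875 10.3750 17.0000 21.4375] v=[1.3750 -1.7500 1.0000 -0.6250]
Step 3: x=[6.6719 10.1094 16.9531 21.2656] v=[0.9688 -0.5313 -0.0938 -0.3438]
Step 4: x=[6.7657 10.6953 16.2734 21.2656] v=[0.1876 1.1718 -1.3594 -0.0001]
Step 5: x=[6.5919 11.6934 15.4472 21.2675] v=[-0.3476 1.9961 -1.6524 0.0038]
Step 6: x=[6.4435 12.3546 15.1376 21.0643] v=[-0.2969 1.3223 -0.6192 -0.4064]
Max displacement = 2.3546

Answer: 2.3546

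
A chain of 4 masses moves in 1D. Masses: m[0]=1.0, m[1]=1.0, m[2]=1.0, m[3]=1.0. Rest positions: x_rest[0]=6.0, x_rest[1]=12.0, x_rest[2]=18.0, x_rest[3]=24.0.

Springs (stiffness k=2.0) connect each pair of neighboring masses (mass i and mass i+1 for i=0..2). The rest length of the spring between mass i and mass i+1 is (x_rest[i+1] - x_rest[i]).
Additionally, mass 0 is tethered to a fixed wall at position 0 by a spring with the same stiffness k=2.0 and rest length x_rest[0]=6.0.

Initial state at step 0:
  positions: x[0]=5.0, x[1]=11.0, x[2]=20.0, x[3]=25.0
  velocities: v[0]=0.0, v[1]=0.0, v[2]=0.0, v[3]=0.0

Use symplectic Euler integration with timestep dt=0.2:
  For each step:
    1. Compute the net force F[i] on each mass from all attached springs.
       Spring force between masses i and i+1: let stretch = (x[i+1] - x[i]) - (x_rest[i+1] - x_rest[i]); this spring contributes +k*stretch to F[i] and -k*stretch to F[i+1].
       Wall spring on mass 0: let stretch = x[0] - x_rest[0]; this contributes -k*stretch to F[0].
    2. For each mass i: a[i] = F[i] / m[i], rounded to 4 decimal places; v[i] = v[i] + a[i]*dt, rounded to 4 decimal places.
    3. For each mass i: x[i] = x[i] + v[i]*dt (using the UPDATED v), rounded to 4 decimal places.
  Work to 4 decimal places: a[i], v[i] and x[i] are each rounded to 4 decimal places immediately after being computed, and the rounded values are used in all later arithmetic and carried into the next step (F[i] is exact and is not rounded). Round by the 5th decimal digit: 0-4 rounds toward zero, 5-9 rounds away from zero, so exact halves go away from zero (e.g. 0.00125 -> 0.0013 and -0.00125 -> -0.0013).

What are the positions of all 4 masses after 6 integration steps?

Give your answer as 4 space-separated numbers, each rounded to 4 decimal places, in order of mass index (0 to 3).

Step 0: x=[5.0000 11.0000 20.0000 25.0000] v=[0.0000 0.0000 0.0000 0.0000]
Step 1: x=[5.0800 11.2400 19.6800 25.0800] v=[0.4000 1.2000 -1.6000 0.4000]
Step 2: x=[5.2464 11.6624 19.1168 25.2080] v=[0.8320 2.1120 -2.8160 0.6400]
Step 3: x=[5.5064 12.1679 18.4445 25.3287] v=[1.2998 2.5274 -3.3613 0.6035]
Step 4: x=[5.8588 12.6426 17.8208 25.3787] v=[1.7618 2.3734 -3.1183 0.2498]
Step 5: x=[6.2852 12.9888 17.3875 25.3040] v=[2.1318 1.7312 -2.1664 -0.3734]
Step 6: x=[6.7450 13.1506 17.2356 25.0760] v=[2.2992 0.8092 -0.7593 -1.1400]

Answer: 6.7450 13.1506 17.2356 25.0760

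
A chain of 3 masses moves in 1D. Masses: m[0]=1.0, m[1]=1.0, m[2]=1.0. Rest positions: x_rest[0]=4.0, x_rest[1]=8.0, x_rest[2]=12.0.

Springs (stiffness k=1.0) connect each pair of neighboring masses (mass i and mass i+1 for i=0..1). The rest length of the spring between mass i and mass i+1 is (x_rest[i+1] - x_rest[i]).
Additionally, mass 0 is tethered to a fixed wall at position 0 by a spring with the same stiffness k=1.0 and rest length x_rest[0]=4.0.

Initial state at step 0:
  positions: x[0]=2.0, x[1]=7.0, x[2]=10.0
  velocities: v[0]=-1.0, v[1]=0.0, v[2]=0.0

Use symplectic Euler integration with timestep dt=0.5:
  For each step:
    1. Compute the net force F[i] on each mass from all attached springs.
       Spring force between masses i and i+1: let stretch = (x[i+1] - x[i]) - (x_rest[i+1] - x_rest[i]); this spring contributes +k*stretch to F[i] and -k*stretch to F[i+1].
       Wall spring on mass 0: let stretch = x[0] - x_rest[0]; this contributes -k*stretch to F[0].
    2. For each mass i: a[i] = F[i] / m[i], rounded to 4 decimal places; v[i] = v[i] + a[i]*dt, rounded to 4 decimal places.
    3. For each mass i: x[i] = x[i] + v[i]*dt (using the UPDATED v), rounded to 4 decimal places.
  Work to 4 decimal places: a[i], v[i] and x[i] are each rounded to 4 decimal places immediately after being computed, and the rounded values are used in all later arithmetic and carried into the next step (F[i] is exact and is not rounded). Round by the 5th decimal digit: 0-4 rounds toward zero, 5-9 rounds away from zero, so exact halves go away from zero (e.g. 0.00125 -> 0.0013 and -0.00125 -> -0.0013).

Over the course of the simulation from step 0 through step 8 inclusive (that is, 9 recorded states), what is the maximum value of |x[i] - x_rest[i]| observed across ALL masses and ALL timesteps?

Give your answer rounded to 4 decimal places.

Answer: 2.2969

Derivation:
Step 0: x=[2.0000 7.0000 10.0000] v=[-1.0000 0.0000 0.0000]
Step 1: x=[2.2500 6.5000 10.2500] v=[0.5000 -1.0000 0.5000]
Step 2: x=[3.0000 5.8750 10.5625] v=[1.5000 -1.2500 0.6250]
Step 3: x=[3.7188 5.7031 10.7032] v=[1.4375 -0.3438 0.2813]
Step 4: x=[4.0040 6.2852 10.5938] v=[0.5703 1.1641 -0.2188]
Step 5: x=[3.8585 7.3741 10.4073] v=[-0.2911 2.1778 -0.3731]
Step 6: x=[3.6272 8.3424 10.4625] v=[-0.4626 1.9366 0.1103]
Step 7: x=[3.6679 8.6620 10.9877] v=[0.0814 0.6391 1.0503]
Step 8: x=[4.0402 8.3145 11.9315] v=[0.7445 -0.6951 1.8875]
Max displacement = 2.2969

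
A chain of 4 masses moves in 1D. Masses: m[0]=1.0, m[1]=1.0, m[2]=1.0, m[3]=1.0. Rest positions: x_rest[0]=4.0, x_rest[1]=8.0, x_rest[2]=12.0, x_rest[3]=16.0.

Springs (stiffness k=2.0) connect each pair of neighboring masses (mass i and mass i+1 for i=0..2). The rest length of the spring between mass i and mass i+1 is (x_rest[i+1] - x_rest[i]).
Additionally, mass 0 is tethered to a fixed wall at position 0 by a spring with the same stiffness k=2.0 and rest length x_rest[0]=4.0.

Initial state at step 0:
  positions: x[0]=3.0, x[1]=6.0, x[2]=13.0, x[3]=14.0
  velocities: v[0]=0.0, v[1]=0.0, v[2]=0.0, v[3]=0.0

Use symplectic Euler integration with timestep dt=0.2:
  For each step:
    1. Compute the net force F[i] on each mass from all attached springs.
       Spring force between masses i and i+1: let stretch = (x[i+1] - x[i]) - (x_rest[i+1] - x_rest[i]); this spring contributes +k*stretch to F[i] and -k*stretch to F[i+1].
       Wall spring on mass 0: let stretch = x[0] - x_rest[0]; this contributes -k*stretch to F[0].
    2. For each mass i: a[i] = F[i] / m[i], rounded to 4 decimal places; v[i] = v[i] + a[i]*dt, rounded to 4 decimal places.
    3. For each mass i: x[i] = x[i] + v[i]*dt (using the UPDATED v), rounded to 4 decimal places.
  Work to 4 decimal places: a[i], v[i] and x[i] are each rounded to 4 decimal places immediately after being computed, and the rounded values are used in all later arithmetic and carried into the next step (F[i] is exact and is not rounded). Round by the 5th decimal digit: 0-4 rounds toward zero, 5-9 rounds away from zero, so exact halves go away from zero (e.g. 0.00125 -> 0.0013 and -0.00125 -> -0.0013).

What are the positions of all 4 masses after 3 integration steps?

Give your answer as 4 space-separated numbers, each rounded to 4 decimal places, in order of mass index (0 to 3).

Step 0: x=[3.0000 6.0000 13.0000 14.0000] v=[0.0000 0.0000 0.0000 0.0000]
Step 1: x=[3.0000 6.3200 12.5200 14.2400] v=[0.0000 1.6000 -2.4000 1.2000]
Step 2: x=[3.0256 6.8704 11.6816 14.6624] v=[0.1280 2.7520 -4.1920 2.1120]
Step 3: x=[3.1167 7.4981 10.6968 15.1663] v=[0.4557 3.1386 -4.9242 2.5197]

Answer: 3.1167 7.4981 10.6968 15.1663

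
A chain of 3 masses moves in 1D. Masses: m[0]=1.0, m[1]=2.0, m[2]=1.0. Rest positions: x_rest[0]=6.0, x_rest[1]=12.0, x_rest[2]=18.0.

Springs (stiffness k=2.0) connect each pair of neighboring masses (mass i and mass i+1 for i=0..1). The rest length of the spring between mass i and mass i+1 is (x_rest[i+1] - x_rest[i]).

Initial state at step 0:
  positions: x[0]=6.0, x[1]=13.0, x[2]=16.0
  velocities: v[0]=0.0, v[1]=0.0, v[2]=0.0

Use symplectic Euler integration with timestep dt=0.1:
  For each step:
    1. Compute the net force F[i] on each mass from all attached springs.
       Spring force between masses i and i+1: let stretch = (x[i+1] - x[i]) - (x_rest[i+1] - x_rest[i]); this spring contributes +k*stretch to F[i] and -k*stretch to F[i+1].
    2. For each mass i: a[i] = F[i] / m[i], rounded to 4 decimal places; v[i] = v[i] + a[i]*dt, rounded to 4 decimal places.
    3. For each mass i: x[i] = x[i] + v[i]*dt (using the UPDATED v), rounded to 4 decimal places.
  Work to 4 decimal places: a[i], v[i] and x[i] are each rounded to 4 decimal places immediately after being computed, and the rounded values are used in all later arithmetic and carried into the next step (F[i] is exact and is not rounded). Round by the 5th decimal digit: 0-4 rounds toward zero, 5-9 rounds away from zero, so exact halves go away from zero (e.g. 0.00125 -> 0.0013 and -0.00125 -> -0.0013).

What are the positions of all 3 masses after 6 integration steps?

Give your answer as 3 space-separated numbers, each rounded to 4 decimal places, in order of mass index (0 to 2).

Answer: 6.3407 12.2667 17.1259

Derivation:
Step 0: x=[6.0000 13.0000 16.0000] v=[0.0000 0.0000 0.0000]
Step 1: x=[6.0200 12.9600 16.0600] v=[0.2000 -0.4000 0.6000]
Step 2: x=[6.0588 12.8816 16.1780] v=[0.3880 -0.7840 1.1800]
Step 3: x=[6.1141 12.7679 16.3501] v=[0.5526 -1.1366 1.7207]
Step 4: x=[6.1824 12.6235 16.5705] v=[0.6834 -1.4438 2.2043]
Step 5: x=[6.2596 12.4542 16.8320] v=[0.7716 -1.6932 2.6149]
Step 6: x=[6.3407 12.2667 17.1259] v=[0.8105 -1.8749 2.9393]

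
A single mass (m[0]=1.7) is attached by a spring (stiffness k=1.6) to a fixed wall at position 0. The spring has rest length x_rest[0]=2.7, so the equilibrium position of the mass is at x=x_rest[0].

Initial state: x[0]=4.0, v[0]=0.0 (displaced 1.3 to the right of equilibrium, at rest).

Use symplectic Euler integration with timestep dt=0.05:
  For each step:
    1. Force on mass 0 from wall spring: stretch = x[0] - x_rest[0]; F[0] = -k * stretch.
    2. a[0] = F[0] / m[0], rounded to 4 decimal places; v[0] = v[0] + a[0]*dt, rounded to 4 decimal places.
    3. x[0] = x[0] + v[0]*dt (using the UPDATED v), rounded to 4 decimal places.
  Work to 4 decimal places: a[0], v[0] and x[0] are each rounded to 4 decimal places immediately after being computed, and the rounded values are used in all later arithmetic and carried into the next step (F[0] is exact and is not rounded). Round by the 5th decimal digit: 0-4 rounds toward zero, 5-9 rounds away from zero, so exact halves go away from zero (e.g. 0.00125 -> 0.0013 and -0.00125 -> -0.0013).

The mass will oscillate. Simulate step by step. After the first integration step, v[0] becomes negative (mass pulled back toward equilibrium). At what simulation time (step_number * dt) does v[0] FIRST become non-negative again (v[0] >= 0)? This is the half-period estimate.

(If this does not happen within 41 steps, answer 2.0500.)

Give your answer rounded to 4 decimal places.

Step 0: x=[4.0000] v=[0.0000]
Step 1: x=[3.9969] v=[-0.0612]
Step 2: x=[3.9908] v=[-0.1222]
Step 3: x=[3.9817] v=[-0.1829]
Step 4: x=[3.9695] v=[-0.2432]
Step 5: x=[3.9544] v=[-0.3029]
Step 6: x=[3.9363] v=[-0.3619]
Step 7: x=[3.9153] v=[-0.4201]
Step 8: x=[3.8914] v=[-0.4773]
Step 9: x=[3.8647] v=[-0.5334]
Step 10: x=[3.8353] v=[-0.5882]
Step 11: x=[3.8032] v=[-0.6416]
Step 12: x=[3.7685] v=[-0.6935]
Step 13: x=[3.7313] v=[-0.7438]
Step 14: x=[3.6917] v=[-0.7923]
Step 15: x=[3.6498] v=[-0.8390]
Step 16: x=[3.6056] v=[-0.8837]
Step 17: x=[3.5593] v=[-0.9263]
Step 18: x=[3.5110] v=[-0.9667]
Step 19: x=[3.4608] v=[-1.0049]
Step 20: x=[3.4088] v=[-1.0407]
Step 21: x=[3.3551] v=[-1.0741]
Step 22: x=[3.2999] v=[-1.1049]
Step 23: x=[3.2432] v=[-1.1331]
Step 24: x=[3.1853] v=[-1.1587]
Step 25: x=[3.1262] v=[-1.1815]
Step 26: x=[3.0661] v=[-1.2016]
Step 27: x=[3.0052] v=[-1.2188]
Step 28: x=[2.9435] v=[-1.2332]
Step 29: x=[2.8813] v=[-1.2447]
Step 30: x=[2.8186] v=[-1.2532]
Step 31: x=[2.7557] v=[-1.2588]
Step 32: x=[2.6926] v=[-1.2614]
Step 33: x=[2.6295] v=[-1.2611]
Step 34: x=[2.5666] v=[-1.2578]
Step 35: x=[2.5040] v=[-1.2515]
Step 36: x=[2.4419] v=[-1.2423]
Step 37: x=[2.3804] v=[-1.2302]
Step 38: x=[2.3196] v=[-1.2152]
Step 39: x=[2.2597] v=[-1.1973]
Step 40: x=[2.2009] v=[-1.1766]
Step 41: x=[2.1432] v=[-1.1531]
v[0] did not become non-negative within 41 steps; using fallback time=2.0500

Answer: 2.0500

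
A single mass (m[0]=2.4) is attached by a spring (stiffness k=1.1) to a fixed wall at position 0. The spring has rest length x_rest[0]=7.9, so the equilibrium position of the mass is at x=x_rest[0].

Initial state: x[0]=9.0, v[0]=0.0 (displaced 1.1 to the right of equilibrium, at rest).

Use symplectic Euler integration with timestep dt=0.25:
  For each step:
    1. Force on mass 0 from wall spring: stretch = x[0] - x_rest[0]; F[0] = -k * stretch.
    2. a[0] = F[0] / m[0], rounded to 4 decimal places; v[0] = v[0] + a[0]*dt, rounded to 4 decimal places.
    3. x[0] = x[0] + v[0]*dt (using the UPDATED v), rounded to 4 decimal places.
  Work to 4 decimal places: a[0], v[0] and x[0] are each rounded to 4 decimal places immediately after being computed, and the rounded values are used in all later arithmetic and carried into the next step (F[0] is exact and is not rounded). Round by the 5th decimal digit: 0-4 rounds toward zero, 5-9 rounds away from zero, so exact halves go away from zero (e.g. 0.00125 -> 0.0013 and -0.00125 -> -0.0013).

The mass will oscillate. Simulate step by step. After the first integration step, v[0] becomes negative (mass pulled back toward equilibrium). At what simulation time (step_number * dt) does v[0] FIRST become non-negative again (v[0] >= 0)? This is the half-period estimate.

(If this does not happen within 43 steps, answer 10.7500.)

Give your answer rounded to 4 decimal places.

Answer: 4.7500

Derivation:
Step 0: x=[9.0000] v=[0.0000]
Step 1: x=[8.9685] v=[-0.1261]
Step 2: x=[8.9064] v=[-0.2485]
Step 3: x=[8.8155] v=[-0.3638]
Step 4: x=[8.6983] v=[-0.4687]
Step 5: x=[8.5583] v=[-0.5602]
Step 6: x=[8.3994] v=[-0.6356]
Step 7: x=[8.2262] v=[-0.6928]
Step 8: x=[8.0437] v=[-0.7302]
Step 9: x=[7.8570] v=[-0.7467]
Step 10: x=[7.6716] v=[-0.7418]
Step 11: x=[7.4927] v=[-0.7156]
Step 12: x=[7.3255] v=[-0.6689]
Step 13: x=[7.1747] v=[-0.6031]
Step 14: x=[7.0447] v=[-0.5200]
Step 15: x=[6.9392] v=[-0.4220]
Step 16: x=[6.8612] v=[-0.3119]
Step 17: x=[6.8130] v=[-0.1929]
Step 18: x=[6.7959] v=[-0.0684]
Step 19: x=[6.8104] v=[0.0581]
First v>=0 after going negative at step 19, time=4.7500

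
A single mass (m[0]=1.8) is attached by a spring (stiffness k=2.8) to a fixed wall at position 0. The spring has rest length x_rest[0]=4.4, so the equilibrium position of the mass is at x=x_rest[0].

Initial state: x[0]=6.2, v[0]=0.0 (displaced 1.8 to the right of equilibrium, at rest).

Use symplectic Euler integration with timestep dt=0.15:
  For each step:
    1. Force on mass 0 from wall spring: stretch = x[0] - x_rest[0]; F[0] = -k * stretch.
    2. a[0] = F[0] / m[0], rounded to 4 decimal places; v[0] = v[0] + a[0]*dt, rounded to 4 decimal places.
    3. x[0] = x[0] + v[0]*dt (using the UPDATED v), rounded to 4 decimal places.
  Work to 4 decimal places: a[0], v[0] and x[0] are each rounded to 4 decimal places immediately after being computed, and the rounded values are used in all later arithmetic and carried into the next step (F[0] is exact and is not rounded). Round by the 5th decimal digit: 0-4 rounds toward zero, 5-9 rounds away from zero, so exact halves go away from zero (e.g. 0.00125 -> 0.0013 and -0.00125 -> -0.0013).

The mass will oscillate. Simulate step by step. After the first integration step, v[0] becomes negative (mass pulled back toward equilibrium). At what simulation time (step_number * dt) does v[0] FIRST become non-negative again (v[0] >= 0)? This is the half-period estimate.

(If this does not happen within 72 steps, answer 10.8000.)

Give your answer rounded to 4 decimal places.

Answer: 2.5500

Derivation:
Step 0: x=[6.2000] v=[0.0000]
Step 1: x=[6.1370] v=[-0.4200]
Step 2: x=[6.0132] v=[-0.8253]
Step 3: x=[5.8329] v=[-1.2017]
Step 4: x=[5.6025] v=[-1.5361]
Step 5: x=[5.3300] v=[-1.8167]
Step 6: x=[5.0249] v=[-2.0337]
Step 7: x=[4.6980] v=[-2.1795]
Step 8: x=[4.3607] v=[-2.2490]
Step 9: x=[4.0247] v=[-2.2398]
Step 10: x=[3.7019] v=[-2.1522]
Step 11: x=[3.4035] v=[-1.9893]
Step 12: x=[3.1400] v=[-1.7568]
Step 13: x=[2.9206] v=[-1.4628]
Step 14: x=[2.7530] v=[-1.1176]
Step 15: x=[2.6430] v=[-0.7333]
Step 16: x=[2.5945] v=[-0.3233]
Step 17: x=[2.6092] v=[0.0980]
First v>=0 after going negative at step 17, time=2.5500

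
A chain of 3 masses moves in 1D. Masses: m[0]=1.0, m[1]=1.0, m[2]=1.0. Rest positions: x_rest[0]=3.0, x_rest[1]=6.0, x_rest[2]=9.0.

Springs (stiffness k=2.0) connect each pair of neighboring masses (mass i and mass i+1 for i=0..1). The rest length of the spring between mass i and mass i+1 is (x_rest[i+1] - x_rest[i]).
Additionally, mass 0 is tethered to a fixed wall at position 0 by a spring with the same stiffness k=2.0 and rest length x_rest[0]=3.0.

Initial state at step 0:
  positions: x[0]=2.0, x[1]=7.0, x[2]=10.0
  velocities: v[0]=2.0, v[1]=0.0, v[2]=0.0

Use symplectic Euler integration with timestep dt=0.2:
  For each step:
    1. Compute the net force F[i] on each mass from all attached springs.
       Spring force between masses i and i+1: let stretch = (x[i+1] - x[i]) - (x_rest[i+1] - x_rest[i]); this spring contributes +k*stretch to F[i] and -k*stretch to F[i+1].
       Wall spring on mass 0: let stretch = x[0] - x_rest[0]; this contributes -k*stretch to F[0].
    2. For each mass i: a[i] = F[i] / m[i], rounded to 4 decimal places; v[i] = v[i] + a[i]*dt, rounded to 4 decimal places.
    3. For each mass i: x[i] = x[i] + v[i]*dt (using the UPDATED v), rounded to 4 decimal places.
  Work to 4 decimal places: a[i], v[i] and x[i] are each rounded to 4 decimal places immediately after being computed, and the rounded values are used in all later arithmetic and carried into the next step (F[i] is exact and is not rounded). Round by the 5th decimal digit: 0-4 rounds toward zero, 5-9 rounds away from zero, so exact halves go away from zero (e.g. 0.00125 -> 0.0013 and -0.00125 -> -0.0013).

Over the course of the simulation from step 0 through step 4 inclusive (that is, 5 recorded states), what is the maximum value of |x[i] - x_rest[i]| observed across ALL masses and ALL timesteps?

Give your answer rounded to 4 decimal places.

Step 0: x=[2.0000 7.0000 10.0000] v=[2.0000 0.0000 0.0000]
Step 1: x=[2.6400 6.8400 10.0000] v=[3.2000 -0.8000 0.0000]
Step 2: x=[3.4048 6.5968 9.9872] v=[3.8240 -1.2160 -0.0640]
Step 3: x=[4.1526 6.3695 9.9432] v=[3.7389 -1.1366 -0.2202]
Step 4: x=[4.7455 6.2507 9.8533] v=[2.9646 -0.5939 -0.4497]
Max displacement = 1.7455

Answer: 1.7455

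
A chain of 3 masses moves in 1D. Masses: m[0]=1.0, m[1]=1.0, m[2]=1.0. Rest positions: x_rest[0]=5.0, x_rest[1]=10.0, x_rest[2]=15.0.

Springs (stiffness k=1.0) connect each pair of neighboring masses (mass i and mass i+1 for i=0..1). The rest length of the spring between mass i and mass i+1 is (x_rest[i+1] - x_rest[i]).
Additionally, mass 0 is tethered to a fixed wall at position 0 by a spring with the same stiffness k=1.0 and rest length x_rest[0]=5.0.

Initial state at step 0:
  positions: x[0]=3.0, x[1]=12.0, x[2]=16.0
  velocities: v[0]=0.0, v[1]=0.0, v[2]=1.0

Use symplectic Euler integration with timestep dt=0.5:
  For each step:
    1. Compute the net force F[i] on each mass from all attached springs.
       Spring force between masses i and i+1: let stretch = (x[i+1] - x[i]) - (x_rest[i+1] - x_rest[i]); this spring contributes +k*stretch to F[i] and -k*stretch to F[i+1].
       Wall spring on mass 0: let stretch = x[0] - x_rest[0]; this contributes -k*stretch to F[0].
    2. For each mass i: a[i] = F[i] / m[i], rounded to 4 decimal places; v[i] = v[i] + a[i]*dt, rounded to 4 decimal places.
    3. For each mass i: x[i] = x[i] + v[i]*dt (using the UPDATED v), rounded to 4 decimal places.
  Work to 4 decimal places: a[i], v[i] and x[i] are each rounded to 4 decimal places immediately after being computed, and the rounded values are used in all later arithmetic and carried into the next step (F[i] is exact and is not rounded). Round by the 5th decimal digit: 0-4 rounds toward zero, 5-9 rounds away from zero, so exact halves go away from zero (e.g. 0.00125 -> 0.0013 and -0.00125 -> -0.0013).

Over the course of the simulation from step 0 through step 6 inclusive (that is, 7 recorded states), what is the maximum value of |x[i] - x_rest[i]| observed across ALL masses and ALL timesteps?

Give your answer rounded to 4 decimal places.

Step 0: x=[3.0000 12.0000 16.0000] v=[0.0000 0.0000 1.0000]
Step 1: x=[4.5000 10.7500 16.7500] v=[3.0000 -2.5000 1.5000]
Step 2: x=[6.4375 9.4375 17.2500] v=[3.8750 -2.6250 1.0000]
Step 3: x=[7.5157 9.3281 17.0469] v=[2.1563 -0.2188 -0.4063]
Step 4: x=[7.1680 10.6953 16.1641] v=[-0.6954 2.7344 -1.7657]
Step 5: x=[5.9101 12.5479 15.1641] v=[-2.5158 3.7052 -2.0001]
Step 6: x=[4.8341 13.3951 14.7600] v=[-2.1520 1.6944 -0.8082]
Max displacement = 3.3951

Answer: 3.3951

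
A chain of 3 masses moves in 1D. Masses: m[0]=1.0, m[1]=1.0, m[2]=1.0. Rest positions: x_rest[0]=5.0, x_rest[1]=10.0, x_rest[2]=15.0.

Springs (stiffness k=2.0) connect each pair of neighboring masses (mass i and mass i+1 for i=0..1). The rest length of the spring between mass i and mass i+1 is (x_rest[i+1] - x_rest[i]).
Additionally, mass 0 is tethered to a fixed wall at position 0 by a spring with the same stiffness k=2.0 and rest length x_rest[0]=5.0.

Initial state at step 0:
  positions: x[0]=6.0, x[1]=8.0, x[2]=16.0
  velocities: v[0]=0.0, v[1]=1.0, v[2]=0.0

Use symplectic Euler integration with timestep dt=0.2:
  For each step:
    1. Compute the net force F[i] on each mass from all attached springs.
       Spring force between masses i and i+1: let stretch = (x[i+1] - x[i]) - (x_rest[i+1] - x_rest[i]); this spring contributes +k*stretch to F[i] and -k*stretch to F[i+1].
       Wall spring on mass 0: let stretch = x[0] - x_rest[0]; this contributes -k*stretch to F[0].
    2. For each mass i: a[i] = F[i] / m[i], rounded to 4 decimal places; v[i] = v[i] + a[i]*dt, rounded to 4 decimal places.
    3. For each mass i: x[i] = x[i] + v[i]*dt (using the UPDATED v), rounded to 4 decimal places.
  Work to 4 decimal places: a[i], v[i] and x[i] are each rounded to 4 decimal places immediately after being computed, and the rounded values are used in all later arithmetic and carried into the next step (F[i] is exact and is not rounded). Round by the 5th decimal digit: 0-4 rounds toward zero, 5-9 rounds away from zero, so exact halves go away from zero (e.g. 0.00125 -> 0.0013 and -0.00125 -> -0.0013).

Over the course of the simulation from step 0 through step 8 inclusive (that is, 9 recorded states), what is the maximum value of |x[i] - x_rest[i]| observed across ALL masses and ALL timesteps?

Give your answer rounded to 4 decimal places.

Step 0: x=[6.0000 8.0000 16.0000] v=[0.0000 1.0000 0.0000]
Step 1: x=[5.6800 8.6800 15.7600] v=[-1.6000 3.4000 -1.2000]
Step 2: x=[5.1456 9.6864 15.3536] v=[-2.6720 5.0320 -2.0320]
Step 3: x=[4.5628 10.7829 14.8938] v=[-2.9139 5.4826 -2.2989]
Step 4: x=[4.1126 11.7107 14.5051] v=[-2.2510 4.6389 -1.9433]
Step 5: x=[3.9412 12.2542 14.2929] v=[-0.8568 2.7174 -1.0611]
Step 6: x=[4.1196 12.2957 14.3176] v=[0.8919 0.2077 0.1234]
Step 7: x=[4.6225 11.8449 14.5805] v=[2.5145 -2.2540 1.3146]
Step 8: x=[5.3334 11.0352 15.0246] v=[3.5545 -4.0487 2.2204]
Max displacement = 2.2957

Answer: 2.2957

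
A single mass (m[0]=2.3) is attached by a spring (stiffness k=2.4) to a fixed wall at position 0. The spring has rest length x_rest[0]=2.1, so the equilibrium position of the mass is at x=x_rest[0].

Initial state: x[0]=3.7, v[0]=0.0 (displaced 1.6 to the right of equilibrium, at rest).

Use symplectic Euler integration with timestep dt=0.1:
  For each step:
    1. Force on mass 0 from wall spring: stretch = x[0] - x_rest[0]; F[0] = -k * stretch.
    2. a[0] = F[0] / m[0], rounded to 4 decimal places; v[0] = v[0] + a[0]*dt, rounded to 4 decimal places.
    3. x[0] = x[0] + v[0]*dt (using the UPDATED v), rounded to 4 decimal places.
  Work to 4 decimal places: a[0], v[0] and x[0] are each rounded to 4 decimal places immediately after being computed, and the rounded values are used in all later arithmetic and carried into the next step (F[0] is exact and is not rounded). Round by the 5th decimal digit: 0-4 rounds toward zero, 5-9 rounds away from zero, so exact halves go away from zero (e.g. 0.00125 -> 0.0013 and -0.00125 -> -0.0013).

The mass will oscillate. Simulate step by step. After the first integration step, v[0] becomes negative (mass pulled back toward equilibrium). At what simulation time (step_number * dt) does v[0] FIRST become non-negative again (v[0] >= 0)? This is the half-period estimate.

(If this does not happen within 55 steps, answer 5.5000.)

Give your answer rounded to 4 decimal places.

Step 0: x=[3.7000] v=[0.0000]
Step 1: x=[3.6833] v=[-0.1670]
Step 2: x=[3.6501] v=[-0.3322]
Step 3: x=[3.6007] v=[-0.4940]
Step 4: x=[3.5356] v=[-0.6506]
Step 5: x=[3.4556] v=[-0.8004]
Step 6: x=[3.3614] v=[-0.9419]
Step 7: x=[3.2541] v=[-1.0735]
Step 8: x=[3.1347] v=[-1.1939]
Step 9: x=[3.0045] v=[-1.3019]
Step 10: x=[2.8649] v=[-1.3963]
Step 11: x=[2.7173] v=[-1.4761]
Step 12: x=[2.5633] v=[-1.5405]
Step 13: x=[2.4044] v=[-1.5888]
Step 14: x=[2.2423] v=[-1.6206]
Step 15: x=[2.0788] v=[-1.6355]
Step 16: x=[1.9155] v=[-1.6333]
Step 17: x=[1.7541] v=[-1.6141]
Step 18: x=[1.5963] v=[-1.5780]
Step 19: x=[1.4438] v=[-1.5254]
Step 20: x=[1.2981] v=[-1.4569]
Step 21: x=[1.1608] v=[-1.3732]
Step 22: x=[1.0333] v=[-1.2752]
Step 23: x=[0.9169] v=[-1.1639]
Step 24: x=[0.8129] v=[-1.0405]
Step 25: x=[0.7223] v=[-0.9062]
Step 26: x=[0.6461] v=[-0.7624]
Step 27: x=[0.5850] v=[-0.6107]
Step 28: x=[0.5397] v=[-0.4526]
Step 29: x=[0.5107] v=[-0.2898]
Step 30: x=[0.4983] v=[-0.1240]
Step 31: x=[0.5026] v=[0.0431]
First v>=0 after going negative at step 31, time=3.1000

Answer: 3.1000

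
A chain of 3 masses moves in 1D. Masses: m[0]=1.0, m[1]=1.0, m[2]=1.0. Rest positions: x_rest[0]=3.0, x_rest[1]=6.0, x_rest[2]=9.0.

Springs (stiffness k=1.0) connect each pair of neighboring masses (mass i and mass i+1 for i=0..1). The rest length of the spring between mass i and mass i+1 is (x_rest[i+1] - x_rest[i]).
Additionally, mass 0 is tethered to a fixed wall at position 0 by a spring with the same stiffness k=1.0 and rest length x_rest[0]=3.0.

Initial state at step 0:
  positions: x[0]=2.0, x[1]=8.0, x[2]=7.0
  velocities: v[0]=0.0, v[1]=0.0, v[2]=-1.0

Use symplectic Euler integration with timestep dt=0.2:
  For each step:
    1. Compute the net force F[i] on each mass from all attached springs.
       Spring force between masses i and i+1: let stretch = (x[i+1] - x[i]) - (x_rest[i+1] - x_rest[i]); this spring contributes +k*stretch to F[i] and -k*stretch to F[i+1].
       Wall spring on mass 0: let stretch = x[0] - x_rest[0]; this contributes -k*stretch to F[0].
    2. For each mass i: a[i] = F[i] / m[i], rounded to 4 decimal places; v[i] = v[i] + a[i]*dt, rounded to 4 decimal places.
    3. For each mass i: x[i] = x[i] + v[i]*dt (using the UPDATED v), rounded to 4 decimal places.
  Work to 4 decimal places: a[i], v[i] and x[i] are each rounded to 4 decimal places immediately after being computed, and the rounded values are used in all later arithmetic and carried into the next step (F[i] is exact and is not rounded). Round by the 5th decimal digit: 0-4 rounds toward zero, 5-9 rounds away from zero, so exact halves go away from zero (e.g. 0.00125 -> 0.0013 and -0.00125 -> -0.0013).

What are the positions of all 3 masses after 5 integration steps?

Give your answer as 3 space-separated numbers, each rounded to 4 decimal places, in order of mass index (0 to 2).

Answer: 3.6430 4.7710 7.9879

Derivation:
Step 0: x=[2.0000 8.0000 7.0000] v=[0.0000 0.0000 -1.0000]
Step 1: x=[2.1600 7.7200 6.9600] v=[0.8000 -1.4000 -0.2000]
Step 2: x=[2.4560 7.1872 7.0704] v=[1.4800 -2.6640 0.5520]
Step 3: x=[2.8430 6.4605 7.3055] v=[1.9350 -3.6336 1.1754]
Step 4: x=[3.2610 5.6229 7.6268] v=[2.0899 -4.1881 1.6064]
Step 5: x=[3.6430 4.7710 7.9879] v=[1.9101 -4.2597 1.8056]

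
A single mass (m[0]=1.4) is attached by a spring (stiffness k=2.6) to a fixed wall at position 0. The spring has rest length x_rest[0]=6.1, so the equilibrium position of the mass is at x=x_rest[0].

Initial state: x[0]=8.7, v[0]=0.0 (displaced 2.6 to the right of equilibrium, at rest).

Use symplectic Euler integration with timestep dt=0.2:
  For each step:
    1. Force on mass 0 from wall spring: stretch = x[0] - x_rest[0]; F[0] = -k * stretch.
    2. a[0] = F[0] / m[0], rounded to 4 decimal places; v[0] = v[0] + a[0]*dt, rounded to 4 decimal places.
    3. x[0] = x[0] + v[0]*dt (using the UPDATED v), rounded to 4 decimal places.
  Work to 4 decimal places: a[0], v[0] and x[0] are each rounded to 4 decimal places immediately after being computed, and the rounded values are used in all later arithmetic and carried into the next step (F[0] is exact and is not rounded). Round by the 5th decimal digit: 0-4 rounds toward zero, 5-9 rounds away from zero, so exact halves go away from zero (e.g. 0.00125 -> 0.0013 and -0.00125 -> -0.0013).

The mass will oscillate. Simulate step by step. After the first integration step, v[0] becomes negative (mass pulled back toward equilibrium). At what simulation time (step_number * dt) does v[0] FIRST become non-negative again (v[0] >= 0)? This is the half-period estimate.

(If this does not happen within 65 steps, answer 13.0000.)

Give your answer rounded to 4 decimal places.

Answer: 2.4000

Derivation:
Step 0: x=[8.7000] v=[0.0000]
Step 1: x=[8.5069] v=[-0.9657]
Step 2: x=[8.1350] v=[-1.8597]
Step 3: x=[7.6119] v=[-2.6156]
Step 4: x=[6.9765] v=[-3.1772]
Step 5: x=[6.2759] v=[-3.5028]
Step 6: x=[5.5623] v=[-3.5681]
Step 7: x=[4.8886] v=[-3.3684]
Step 8: x=[4.3049] v=[-2.9185]
Step 9: x=[3.8546] v=[-2.2517]
Step 10: x=[3.5711] v=[-1.4177]
Step 11: x=[3.4754] v=[-0.4784]
Step 12: x=[3.5747] v=[0.4965]
First v>=0 after going negative at step 12, time=2.4000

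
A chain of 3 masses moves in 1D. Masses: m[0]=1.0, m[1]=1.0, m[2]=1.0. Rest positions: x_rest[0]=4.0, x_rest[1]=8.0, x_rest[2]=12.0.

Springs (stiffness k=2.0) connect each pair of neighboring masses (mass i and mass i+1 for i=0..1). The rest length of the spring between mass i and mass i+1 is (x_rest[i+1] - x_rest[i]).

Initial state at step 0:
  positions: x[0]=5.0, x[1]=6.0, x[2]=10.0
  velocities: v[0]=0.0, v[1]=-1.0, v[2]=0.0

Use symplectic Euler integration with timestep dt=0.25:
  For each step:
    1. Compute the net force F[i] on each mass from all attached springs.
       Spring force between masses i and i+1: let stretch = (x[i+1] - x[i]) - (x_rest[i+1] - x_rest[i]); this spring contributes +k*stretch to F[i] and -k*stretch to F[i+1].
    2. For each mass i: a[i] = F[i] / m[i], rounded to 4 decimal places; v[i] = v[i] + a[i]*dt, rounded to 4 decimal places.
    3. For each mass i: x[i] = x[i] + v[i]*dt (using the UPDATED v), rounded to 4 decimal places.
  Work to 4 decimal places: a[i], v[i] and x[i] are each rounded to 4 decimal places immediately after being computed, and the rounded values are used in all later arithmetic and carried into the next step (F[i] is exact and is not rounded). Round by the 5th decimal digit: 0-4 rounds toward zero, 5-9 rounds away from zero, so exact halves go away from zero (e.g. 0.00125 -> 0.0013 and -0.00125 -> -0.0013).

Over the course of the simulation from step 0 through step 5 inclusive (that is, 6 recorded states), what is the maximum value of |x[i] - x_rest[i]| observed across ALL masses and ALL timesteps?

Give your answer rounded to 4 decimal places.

Step 0: x=[5.0000 6.0000 10.0000] v=[0.0000 -1.0000 0.0000]
Step 1: x=[4.6250 6.1250 10.0000] v=[-1.5000 0.5000 0.0000]
Step 2: x=[3.9375 6.5469 10.0156] v=[-2.7500 1.6875 0.0625]
Step 3: x=[3.0762 7.0762 10.0977] v=[-3.4453 2.1172 0.3282]
Step 4: x=[2.2149 7.4832 10.3021] v=[-3.4453 1.6280 0.8175]
Step 5: x=[1.5121 7.5840 10.6541] v=[-2.8112 0.4033 1.4081]
Max displacement = 2.4879

Answer: 2.4879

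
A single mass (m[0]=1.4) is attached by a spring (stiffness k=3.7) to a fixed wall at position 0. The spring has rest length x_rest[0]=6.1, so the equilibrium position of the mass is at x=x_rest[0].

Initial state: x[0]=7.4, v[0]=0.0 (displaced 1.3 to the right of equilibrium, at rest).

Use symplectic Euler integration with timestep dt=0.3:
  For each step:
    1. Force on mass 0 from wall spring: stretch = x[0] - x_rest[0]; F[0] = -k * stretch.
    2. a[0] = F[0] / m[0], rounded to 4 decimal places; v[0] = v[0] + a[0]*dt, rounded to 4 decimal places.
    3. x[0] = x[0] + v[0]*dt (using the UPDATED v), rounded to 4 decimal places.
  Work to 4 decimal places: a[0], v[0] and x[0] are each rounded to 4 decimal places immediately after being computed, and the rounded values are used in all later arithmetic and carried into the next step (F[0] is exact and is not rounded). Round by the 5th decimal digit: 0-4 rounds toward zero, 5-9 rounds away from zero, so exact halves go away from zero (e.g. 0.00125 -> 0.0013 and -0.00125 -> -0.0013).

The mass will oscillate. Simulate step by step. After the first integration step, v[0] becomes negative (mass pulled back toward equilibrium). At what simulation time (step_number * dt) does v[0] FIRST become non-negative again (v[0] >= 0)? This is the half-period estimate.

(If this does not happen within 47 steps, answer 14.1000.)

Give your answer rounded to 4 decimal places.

Answer: 2.1000

Derivation:
Step 0: x=[7.4000] v=[0.0000]
Step 1: x=[7.0908] v=[-1.0307]
Step 2: x=[6.5459] v=[-1.8163]
Step 3: x=[5.8949] v=[-2.1699]
Step 4: x=[5.2927] v=[-2.0073]
Step 5: x=[4.8825] v=[-1.3672]
Step 6: x=[4.7619] v=[-0.4019]
Step 7: x=[4.9596] v=[0.6590]
First v>=0 after going negative at step 7, time=2.1000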